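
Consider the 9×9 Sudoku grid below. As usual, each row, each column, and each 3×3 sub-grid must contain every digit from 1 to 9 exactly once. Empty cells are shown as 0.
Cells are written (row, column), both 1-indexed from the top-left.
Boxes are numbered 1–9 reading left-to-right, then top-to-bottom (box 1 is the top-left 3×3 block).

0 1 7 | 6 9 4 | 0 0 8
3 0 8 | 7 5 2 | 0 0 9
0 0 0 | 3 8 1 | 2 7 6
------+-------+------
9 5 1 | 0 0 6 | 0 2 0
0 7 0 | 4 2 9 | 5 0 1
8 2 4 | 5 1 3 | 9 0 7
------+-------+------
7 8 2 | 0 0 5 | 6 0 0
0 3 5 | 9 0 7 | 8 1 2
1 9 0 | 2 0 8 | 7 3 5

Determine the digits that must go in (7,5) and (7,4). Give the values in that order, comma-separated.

3,1

For (7,5):
  Consider where 3 can go in box 8.
  (7,4) is out (column 4 already has a 3).
  (8,5) is out (row 8 already has a 3).
  (9,5) is out (row 9 already has a 3).
  So the only cell in box 8 that can hold 3 is (7,5).
  So (7,5) = 3.
For (7,4):
  Row 7 already contains {2, 5, 6, 7, 8}.
  Column 4 already contains {2, 3, 4, 5, 6, 7, 9}.
  Its 3×3 block (box 8) already contains {2, 5, 7, 8, 9}.
  The only value from 1–9 not eliminated is 1, so (7,4) = 1.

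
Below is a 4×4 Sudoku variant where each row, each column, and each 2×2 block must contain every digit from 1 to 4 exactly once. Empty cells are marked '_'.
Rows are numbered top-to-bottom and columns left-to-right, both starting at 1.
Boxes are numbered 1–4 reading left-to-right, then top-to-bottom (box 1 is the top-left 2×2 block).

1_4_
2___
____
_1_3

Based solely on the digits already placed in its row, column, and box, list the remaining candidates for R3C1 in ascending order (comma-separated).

3,4

Row 3 already contains {}.
Column 1 already contains {1, 2}.
Its 2×2 block (box 3) already contains {1}.
Removing those from 1–4 leaves {3, 4} as the candidates for R3C1.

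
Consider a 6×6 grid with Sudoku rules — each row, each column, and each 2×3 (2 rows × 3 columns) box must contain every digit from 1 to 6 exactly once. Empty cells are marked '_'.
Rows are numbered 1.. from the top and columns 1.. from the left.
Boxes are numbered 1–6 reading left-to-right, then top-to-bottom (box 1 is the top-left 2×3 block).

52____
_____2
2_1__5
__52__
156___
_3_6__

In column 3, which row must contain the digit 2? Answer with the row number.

Consider where 2 can go in column 3.
row 1, column 3 is out (row 1 already has a 2).
row 2, column 3 is out (row 2 already has a 2).
So the only cell in column 3 that can hold 2 is row 6, column 3.
That is row 6.

6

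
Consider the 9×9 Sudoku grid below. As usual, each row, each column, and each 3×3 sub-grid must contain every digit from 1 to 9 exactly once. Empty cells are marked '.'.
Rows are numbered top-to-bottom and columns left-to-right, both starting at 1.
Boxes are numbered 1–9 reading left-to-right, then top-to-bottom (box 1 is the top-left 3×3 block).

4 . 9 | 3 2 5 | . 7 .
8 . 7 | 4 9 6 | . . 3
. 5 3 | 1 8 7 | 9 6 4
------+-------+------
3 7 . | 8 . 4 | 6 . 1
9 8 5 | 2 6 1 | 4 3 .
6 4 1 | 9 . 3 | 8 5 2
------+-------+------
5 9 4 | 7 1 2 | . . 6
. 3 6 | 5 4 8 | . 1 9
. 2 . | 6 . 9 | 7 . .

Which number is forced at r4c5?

Row 4 already contains {1, 3, 4, 6, 7, 8}.
Column 5 already contains {1, 2, 4, 6, 8, 9}.
Its 3×3 block (box 5) already contains {1, 2, 3, 4, 6, 8, 9}.
The only value from 1–9 not eliminated is 5, so r4c5 = 5.

5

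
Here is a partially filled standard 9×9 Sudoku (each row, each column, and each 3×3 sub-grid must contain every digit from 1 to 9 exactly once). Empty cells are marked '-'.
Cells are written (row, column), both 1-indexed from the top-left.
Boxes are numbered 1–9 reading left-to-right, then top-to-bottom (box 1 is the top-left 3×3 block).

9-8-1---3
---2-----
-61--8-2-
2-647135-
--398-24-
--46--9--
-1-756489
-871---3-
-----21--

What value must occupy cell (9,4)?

Cell (9,4) itself could take any of {3, 8} by direct elimination.
Consider where 8 can go in column 4.
(1,4) is out (row 1 already has a 8).
(3,4) is out (row 3 already has a 8).
So the only cell in column 4 that can hold 8 is (9,4).
Therefore (9,4) = 8.

8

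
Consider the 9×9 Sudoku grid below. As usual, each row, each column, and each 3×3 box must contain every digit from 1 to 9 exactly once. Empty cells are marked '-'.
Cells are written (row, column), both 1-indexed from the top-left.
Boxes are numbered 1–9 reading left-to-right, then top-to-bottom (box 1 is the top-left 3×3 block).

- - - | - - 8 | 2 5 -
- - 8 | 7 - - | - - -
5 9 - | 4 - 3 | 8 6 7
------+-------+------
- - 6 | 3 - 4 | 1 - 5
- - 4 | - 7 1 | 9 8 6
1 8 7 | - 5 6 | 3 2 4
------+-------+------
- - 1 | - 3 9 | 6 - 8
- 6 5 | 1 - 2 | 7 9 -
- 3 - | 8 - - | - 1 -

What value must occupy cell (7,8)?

4

Row 7 already contains {1, 3, 6, 8, 9}.
Column 8 already contains {1, 2, 5, 6, 8, 9}.
Its 3×3 block (box 9) already contains {1, 6, 7, 8, 9}.
The only value from 1–9 not eliminated is 4, so (7,8) = 4.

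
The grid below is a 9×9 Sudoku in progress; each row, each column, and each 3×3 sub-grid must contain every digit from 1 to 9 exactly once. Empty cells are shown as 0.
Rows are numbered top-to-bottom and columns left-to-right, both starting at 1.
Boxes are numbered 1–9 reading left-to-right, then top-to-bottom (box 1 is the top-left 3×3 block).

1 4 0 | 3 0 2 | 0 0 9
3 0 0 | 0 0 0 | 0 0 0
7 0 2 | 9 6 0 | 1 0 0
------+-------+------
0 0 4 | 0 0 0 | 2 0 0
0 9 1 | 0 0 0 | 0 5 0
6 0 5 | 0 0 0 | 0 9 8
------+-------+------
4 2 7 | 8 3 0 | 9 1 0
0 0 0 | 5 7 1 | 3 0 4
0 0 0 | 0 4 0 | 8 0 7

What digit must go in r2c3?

Cell r2c3 itself could take any of {6, 8, 9} by direct elimination.
Consider where 9 can go in box 1.
r1c3 is out (row 1 already has a 9).
r2c2 is out (column 2 already has a 9).
r3c2 is out (row 3 already has a 9).
So the only cell in box 1 that can hold 9 is r2c3.
Therefore r2c3 = 9.

9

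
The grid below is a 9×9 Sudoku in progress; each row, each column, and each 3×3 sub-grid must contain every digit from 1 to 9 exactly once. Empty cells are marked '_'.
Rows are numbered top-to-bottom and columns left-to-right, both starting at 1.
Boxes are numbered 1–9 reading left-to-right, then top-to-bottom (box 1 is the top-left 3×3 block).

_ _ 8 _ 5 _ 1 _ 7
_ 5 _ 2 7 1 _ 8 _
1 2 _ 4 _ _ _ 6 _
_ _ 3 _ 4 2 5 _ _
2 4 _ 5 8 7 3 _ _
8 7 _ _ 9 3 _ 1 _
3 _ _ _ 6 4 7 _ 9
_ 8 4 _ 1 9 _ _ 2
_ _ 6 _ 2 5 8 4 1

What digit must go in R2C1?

Cell R2C1 itself could take any of {4, 6, 9} by direct elimination.
Consider where 6 can go in row 2.
R2C3 is out (column 3 already has a 6).
R2C7 is out (box 3 already has a 6).
R2C9 is out (box 3 already has a 6).
So the only cell in row 2 that can hold 6 is R2C1.
Therefore R2C1 = 6.

6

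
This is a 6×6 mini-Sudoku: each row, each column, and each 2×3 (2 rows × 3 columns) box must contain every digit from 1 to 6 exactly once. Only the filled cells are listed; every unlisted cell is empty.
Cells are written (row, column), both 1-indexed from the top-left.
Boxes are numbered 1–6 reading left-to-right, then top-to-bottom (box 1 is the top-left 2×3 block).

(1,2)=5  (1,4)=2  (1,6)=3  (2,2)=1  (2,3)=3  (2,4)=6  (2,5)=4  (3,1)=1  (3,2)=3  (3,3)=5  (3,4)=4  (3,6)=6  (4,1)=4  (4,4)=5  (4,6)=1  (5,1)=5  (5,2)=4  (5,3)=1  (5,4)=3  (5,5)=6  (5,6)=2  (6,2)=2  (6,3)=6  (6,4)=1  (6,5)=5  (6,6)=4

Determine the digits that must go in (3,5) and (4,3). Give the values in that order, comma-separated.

2,2

For (3,5):
  Row 3 already contains {1, 3, 4, 5, 6}.
  Column 5 already contains {4, 5, 6}.
  Its 2×3 block (box 4) already contains {1, 4, 5, 6}.
  The only value from 1–6 not eliminated is 2, so (3,5) = 2.
For (4,3):
  Row 4 already contains {1, 4, 5}.
  Column 3 already contains {1, 3, 5, 6}.
  Its 2×3 block (box 3) already contains {1, 3, 4, 5}.
  The only value from 1–6 not eliminated is 2, so (4,3) = 2.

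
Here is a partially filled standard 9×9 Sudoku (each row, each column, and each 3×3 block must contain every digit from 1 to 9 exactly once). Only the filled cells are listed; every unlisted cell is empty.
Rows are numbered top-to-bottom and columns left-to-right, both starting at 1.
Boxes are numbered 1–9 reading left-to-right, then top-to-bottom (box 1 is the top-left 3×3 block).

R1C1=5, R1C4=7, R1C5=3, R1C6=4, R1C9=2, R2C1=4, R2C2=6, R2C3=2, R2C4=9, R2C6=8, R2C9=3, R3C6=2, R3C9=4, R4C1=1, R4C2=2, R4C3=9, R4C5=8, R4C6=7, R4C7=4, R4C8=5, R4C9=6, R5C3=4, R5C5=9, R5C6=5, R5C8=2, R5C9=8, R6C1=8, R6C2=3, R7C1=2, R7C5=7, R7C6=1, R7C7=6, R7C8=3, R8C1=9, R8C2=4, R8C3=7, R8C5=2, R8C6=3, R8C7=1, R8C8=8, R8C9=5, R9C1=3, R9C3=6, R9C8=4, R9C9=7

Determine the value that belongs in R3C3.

Cell R3C3 itself could take any of {1, 3, 8} by direct elimination.
Consider where 3 can go in column 3.
R1C3 is out (row 1 already has a 3).
R6C3 is out (row 6 already has a 3).
R7C3 is out (row 7 already has a 3).
So the only cell in column 3 that can hold 3 is R3C3.
Therefore R3C3 = 3.

3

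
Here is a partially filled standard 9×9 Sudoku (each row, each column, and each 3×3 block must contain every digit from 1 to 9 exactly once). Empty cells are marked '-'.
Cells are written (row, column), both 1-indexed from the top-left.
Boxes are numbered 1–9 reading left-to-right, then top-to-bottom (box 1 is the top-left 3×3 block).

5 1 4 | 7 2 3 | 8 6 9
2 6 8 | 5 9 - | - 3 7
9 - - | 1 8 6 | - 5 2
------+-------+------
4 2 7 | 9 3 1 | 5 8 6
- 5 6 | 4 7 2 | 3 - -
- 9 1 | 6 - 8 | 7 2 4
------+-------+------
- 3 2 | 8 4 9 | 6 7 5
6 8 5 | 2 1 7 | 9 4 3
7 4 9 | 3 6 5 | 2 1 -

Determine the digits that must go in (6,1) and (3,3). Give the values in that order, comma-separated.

3,3

For (6,1):
  Row 6 already contains {1, 2, 4, 6, 7, 8, 9}.
  Column 1 already contains {2, 4, 5, 6, 7, 9}.
  Its 3×3 block (box 4) already contains {1, 2, 4, 5, 6, 7, 9}.
  The only value from 1–9 not eliminated is 3, so (6,1) = 3.
For (3,3):
  Row 3 already contains {1, 2, 5, 6, 8, 9}.
  Column 3 already contains {1, 2, 4, 5, 6, 7, 8, 9}.
  Its 3×3 block (box 1) already contains {1, 2, 4, 5, 6, 8, 9}.
  The only value from 1–9 not eliminated is 3, so (3,3) = 3.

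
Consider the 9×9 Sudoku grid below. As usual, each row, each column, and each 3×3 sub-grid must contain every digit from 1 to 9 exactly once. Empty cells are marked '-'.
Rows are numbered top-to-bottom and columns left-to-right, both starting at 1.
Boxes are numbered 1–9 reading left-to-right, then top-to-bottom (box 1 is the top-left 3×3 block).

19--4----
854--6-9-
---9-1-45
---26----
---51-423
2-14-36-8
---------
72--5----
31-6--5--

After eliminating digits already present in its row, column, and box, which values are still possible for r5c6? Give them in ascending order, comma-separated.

Row 5 already contains {1, 2, 3, 4, 5}.
Column 6 already contains {1, 3, 6}.
Its 3×3 block (box 5) already contains {1, 2, 3, 4, 5, 6}.
Removing those from 1–9 leaves {7, 8, 9} as the candidates for r5c6.

7,8,9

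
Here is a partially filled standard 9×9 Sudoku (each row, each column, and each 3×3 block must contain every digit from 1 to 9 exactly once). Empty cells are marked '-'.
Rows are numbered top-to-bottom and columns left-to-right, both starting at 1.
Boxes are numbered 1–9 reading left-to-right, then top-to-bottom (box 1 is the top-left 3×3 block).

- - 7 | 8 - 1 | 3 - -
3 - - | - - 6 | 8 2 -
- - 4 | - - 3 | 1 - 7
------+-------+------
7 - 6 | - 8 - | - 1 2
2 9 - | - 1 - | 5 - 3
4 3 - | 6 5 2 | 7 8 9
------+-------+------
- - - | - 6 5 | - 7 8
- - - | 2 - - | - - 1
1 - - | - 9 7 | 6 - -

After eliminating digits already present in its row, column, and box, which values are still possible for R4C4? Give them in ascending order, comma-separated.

3,4,9

Row 4 already contains {1, 2, 6, 7, 8}.
Column 4 already contains {2, 6, 8}.
Its 3×3 block (box 5) already contains {1, 2, 5, 6, 8}.
Removing those from 1–9 leaves {3, 4, 9} as the candidates for R4C4.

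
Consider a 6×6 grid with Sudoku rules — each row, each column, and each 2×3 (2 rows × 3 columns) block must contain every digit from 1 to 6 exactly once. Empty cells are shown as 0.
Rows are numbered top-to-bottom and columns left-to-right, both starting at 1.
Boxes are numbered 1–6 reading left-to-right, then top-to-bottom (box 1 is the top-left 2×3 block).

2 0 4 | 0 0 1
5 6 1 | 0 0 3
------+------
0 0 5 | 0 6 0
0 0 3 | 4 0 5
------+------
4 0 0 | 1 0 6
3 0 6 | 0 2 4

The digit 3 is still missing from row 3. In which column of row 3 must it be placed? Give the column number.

Consider where 3 can go in row 3.
R3C1 is out (column 1 already has a 3).
R3C2 is out (box 3 already has a 3).
R3C6 is out (column 6 already has a 3).
So the only cell in row 3 that can hold 3 is R3C4.
That is column 4.

4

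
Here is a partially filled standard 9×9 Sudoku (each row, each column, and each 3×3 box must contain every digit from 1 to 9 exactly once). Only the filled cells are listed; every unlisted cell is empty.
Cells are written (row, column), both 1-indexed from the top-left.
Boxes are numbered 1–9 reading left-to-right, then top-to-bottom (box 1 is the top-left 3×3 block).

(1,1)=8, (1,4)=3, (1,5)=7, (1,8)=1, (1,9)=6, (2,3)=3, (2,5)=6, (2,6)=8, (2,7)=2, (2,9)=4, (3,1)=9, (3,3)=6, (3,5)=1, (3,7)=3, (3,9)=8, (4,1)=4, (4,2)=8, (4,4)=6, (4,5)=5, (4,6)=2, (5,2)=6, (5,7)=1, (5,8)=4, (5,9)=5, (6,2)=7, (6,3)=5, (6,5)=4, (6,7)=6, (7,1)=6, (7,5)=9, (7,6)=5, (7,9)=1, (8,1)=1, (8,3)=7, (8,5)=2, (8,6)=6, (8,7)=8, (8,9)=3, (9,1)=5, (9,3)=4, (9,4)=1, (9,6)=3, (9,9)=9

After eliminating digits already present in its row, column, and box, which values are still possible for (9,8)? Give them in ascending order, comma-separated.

Row 9 already contains {1, 3, 4, 5, 9}.
Column 8 already contains {1, 4}.
Its 3×3 block (box 9) already contains {1, 3, 8, 9}.
Removing those from 1–9 leaves {2, 6, 7} as the candidates for (9,8).

2,6,7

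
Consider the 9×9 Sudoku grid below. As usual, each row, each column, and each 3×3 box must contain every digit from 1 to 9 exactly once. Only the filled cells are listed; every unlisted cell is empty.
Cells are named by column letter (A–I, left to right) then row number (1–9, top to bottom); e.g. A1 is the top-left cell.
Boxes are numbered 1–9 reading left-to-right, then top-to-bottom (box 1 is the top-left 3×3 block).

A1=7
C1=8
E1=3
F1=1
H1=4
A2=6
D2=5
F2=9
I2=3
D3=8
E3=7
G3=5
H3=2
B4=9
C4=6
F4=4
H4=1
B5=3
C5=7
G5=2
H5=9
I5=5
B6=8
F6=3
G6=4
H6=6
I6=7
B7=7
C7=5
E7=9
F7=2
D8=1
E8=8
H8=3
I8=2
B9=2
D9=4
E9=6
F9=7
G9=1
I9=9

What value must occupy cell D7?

Row 7 already contains {2, 5, 7, 9}.
Column D already contains {1, 4, 5, 8}.
Its 3×3 block (box 8) already contains {1, 2, 4, 6, 7, 8, 9}.
The only value from 1–9 not eliminated is 3, so D7 = 3.

3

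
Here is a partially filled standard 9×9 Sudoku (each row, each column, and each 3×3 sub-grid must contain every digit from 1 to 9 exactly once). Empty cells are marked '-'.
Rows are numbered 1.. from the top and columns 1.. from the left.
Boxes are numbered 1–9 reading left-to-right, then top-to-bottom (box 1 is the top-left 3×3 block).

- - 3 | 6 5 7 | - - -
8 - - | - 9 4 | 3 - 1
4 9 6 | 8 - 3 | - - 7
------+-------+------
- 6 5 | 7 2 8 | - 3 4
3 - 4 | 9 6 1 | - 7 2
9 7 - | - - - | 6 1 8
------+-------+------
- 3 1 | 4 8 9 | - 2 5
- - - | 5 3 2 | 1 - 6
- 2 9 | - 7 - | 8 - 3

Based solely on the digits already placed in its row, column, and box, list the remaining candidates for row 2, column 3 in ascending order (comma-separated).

Row 2 already contains {1, 3, 4, 8, 9}.
Column 3 already contains {1, 3, 4, 5, 6, 9}.
Its 3×3 block (box 1) already contains {3, 4, 6, 8, 9}.
Removing those from 1–9 leaves {2, 7} as the candidates for row 2, column 3.

2,7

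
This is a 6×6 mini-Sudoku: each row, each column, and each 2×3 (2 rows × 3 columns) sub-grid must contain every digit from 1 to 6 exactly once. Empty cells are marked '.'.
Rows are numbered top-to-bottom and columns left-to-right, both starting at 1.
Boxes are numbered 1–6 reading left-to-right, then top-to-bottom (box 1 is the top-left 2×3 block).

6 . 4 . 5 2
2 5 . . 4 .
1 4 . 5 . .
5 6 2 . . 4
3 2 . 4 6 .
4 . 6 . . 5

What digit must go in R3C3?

Row 3 already contains {1, 4, 5}.
Column 3 already contains {2, 4, 6}.
Its 2×3 block (box 3) already contains {1, 2, 4, 5, 6}.
The only value from 1–6 not eliminated is 3, so R3C3 = 3.

3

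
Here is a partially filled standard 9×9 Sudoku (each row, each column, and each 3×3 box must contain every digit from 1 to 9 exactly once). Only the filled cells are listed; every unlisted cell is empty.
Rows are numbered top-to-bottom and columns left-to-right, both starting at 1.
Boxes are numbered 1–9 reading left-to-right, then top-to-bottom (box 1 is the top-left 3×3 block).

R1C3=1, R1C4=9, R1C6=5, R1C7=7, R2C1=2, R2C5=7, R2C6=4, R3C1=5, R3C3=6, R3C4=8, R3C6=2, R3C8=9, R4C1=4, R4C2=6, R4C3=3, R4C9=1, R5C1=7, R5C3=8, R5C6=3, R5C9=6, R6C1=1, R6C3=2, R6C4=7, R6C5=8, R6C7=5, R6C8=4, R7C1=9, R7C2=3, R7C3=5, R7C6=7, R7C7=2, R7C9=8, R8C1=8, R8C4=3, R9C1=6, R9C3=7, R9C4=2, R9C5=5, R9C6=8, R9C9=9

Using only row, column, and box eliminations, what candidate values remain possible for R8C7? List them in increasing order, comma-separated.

1,4,6

Row 8 already contains {3, 8}.
Column 7 already contains {2, 5, 7}.
Its 3×3 block (box 9) already contains {2, 8, 9}.
Removing those from 1–9 leaves {1, 4, 6} as the candidates for R8C7.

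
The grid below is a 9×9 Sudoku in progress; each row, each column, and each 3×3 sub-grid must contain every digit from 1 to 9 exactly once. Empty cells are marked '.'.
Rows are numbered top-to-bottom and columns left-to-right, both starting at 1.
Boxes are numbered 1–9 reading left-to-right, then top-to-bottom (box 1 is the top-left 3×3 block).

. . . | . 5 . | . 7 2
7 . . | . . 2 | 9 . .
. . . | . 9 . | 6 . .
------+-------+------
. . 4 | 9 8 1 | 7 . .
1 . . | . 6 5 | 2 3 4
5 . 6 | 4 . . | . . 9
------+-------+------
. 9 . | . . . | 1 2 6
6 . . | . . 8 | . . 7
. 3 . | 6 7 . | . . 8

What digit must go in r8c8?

Cell r8c8 itself could take any of {4, 5, 9} by direct elimination.
Consider where 9 can go in row 8.
r8c2 is out (column 2 already has a 9).
r8c3 is out (box 7 already has a 9).
r8c4 is out (column 4 already has a 9).
r8c5 is out (column 5 already has a 9).
r8c7 is out (column 7 already has a 9).
So the only cell in row 8 that can hold 9 is r8c8.
Therefore r8c8 = 9.

9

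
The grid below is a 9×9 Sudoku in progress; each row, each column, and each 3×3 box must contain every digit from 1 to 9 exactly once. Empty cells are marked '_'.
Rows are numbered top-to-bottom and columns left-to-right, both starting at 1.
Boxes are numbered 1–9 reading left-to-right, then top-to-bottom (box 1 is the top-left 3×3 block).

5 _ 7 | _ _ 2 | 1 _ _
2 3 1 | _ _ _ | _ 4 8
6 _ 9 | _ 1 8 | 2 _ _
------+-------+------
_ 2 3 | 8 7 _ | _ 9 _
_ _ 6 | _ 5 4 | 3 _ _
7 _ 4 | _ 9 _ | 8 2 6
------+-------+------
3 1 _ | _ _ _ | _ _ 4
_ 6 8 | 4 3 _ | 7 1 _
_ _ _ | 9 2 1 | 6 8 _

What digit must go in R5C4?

2

Cell R5C4 itself could take any of {1, 2} by direct elimination.
Consider where 2 can go in column 4.
R1C4 is out (row 1 already has a 2).
R2C4 is out (row 2 already has a 2).
R3C4 is out (row 3 already has a 2).
R6C4 is out (row 6 already has a 2).
R7C4 is out (box 8 already has a 2).
So the only cell in column 4 that can hold 2 is R5C4.
Therefore R5C4 = 2.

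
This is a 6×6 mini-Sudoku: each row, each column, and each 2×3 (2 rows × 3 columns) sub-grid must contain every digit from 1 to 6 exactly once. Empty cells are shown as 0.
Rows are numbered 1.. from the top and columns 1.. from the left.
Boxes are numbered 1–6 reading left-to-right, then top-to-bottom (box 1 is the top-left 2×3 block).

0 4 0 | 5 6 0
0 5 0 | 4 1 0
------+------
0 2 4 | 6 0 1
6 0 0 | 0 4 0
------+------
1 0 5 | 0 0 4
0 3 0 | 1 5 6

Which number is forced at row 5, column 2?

Row 5 already contains {1, 4, 5}.
Column 2 already contains {2, 3, 4, 5}.
Its 2×3 block (box 5) already contains {1, 3, 5}.
The only value from 1–6 not eliminated is 6, so row 5, column 2 = 6.

6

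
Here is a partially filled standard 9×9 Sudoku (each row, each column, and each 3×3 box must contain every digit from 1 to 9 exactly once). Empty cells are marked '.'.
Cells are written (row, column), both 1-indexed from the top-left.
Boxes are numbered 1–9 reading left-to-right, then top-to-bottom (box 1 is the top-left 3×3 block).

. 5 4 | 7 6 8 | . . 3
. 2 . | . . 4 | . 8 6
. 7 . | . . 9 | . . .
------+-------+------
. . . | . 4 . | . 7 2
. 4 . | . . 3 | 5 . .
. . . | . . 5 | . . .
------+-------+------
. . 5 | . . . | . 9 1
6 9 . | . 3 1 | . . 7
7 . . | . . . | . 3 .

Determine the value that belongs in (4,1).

5

Cell (4,1) itself could take any of {1, 3, 5, 8, 9} by direct elimination.
Consider where 5 can go in box 4.
(4,2) is out (column 2 already has a 5). (4,3) is out (column 3 already has a 5). (5,1) is out (row 5 already has a 5). (5,3) is out (row 5 already has a 5). The remaining empty cells in box 4 are similarly blocked.
So the only cell in box 4 that can hold 5 is (4,1).
Therefore (4,1) = 5.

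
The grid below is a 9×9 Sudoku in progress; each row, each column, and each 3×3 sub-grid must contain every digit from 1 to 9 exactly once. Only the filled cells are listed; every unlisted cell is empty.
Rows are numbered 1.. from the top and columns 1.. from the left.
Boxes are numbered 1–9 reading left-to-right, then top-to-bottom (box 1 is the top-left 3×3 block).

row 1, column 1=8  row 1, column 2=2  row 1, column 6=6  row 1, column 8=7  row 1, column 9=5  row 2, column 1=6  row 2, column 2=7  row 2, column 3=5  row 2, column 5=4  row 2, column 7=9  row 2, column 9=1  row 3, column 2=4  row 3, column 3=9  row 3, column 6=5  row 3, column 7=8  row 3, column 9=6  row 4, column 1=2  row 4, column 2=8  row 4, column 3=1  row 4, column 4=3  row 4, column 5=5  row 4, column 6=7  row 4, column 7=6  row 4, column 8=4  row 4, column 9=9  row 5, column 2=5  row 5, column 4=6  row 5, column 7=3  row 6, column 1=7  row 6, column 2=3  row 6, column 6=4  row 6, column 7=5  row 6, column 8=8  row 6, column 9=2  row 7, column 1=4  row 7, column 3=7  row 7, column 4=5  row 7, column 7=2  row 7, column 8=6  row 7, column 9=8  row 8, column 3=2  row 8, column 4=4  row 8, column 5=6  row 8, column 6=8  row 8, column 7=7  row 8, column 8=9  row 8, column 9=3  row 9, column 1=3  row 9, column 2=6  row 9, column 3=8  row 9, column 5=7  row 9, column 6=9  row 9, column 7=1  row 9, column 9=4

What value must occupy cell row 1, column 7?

4

Row 1 already contains {2, 5, 6, 7, 8}.
Column 7 already contains {1, 2, 3, 5, 6, 7, 8, 9}.
Its 3×3 block (box 3) already contains {1, 5, 6, 7, 8, 9}.
The only value from 1–9 not eliminated is 4, so row 1, column 7 = 4.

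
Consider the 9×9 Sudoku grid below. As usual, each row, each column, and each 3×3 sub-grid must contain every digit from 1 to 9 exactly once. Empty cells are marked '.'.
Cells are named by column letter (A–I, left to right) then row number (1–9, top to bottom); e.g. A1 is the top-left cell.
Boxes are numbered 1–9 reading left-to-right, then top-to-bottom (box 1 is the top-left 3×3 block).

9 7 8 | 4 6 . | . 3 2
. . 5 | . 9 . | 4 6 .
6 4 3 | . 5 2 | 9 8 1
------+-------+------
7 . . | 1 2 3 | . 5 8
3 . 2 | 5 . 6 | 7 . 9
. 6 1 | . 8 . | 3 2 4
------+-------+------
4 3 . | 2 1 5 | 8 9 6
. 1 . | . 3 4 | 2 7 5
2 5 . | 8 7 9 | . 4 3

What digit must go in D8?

6

Row 8 already contains {1, 2, 3, 4, 5, 7}.
Column D already contains {1, 2, 4, 5, 8}.
Its 3×3 block (box 8) already contains {1, 2, 3, 4, 5, 7, 8, 9}.
The only value from 1–9 not eliminated is 6, so D8 = 6.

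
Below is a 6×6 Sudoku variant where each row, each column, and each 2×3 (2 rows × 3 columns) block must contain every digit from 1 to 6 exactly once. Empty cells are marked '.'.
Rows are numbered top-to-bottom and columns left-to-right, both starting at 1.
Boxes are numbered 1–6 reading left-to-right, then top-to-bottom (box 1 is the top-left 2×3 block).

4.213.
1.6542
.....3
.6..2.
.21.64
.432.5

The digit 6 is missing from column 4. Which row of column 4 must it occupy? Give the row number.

Consider where 6 can go in column 4.
r4c4 is out (row 4 already has a 6).
r5c4 is out (row 5 already has a 6).
So the only cell in column 4 that can hold 6 is r3c4.
That is row 3.

3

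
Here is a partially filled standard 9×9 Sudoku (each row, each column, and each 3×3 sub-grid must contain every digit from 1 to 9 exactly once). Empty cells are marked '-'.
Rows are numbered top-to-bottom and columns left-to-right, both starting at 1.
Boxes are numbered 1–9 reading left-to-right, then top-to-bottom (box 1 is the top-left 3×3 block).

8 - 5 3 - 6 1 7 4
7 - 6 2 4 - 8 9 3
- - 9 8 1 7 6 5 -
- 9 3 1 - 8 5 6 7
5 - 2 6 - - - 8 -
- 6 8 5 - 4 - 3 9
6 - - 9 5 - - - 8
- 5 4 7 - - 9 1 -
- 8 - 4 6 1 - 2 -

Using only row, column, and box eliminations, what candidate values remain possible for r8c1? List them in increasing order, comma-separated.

Row 8 already contains {1, 4, 5, 7, 9}.
Column 1 already contains {5, 6, 7, 8}.
Its 3×3 block (box 7) already contains {4, 5, 6, 8}.
Removing those from 1–9 leaves {2, 3} as the candidates for r8c1.

2,3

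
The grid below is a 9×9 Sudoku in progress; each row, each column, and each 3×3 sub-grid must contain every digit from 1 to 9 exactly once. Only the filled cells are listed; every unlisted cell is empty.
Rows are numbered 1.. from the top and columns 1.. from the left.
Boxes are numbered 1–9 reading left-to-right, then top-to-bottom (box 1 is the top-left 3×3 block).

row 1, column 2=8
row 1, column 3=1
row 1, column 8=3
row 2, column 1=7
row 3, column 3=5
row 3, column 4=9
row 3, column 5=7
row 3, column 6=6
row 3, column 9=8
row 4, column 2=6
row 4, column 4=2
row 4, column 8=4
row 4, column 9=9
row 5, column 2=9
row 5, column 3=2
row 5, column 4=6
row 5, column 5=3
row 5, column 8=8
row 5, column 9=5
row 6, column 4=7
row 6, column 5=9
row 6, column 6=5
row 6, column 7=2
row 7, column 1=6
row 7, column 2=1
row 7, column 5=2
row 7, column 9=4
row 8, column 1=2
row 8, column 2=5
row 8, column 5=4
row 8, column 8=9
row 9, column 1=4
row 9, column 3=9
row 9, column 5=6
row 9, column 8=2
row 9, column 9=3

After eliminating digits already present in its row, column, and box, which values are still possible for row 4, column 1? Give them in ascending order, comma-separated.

1,3,5,8

Row 4 already contains {2, 4, 6, 9}.
Column 1 already contains {2, 4, 6, 7}.
Its 3×3 block (box 4) already contains {2, 6, 9}.
Removing those from 1–9 leaves {1, 3, 5, 8} as the candidates for row 4, column 1.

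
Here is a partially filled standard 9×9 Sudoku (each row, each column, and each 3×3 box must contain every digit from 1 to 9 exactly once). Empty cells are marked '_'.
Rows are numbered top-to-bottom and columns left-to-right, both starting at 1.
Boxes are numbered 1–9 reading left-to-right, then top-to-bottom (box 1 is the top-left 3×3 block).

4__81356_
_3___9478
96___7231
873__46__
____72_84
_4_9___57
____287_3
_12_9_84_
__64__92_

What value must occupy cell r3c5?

4

Cell r3c5 itself could take any of {4, 5} by direct elimination.
Consider where 4 can go in column 5.
r2c5 is out (row 2 already has a 4).
r4c5 is out (row 4 already has a 4).
r6c5 is out (row 6 already has a 4).
r9c5 is out (row 9 already has a 4).
So the only cell in column 5 that can hold 4 is r3c5.
Therefore r3c5 = 4.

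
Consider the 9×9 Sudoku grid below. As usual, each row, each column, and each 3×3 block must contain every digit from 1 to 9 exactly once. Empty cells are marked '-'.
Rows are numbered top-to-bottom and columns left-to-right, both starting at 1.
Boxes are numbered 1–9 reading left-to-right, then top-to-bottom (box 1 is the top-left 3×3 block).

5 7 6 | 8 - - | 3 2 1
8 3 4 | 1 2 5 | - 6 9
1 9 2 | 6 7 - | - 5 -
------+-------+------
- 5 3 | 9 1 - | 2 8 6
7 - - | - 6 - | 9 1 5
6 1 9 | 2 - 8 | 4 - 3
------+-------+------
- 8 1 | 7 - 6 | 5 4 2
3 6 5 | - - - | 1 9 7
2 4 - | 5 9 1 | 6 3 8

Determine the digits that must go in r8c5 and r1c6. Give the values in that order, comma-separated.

8,9

For r8c5:
  Consider where 8 can go in box 8.
  r7c5 is out (row 7 already has a 8).
  r8c4 is out (column 4 already has a 8).
  r8c6 is out (column 6 already has a 8).
  So the only cell in box 8 that can hold 8 is r8c5.
  So r8c5 = 8.
For r1c6:
  Consider where 9 can go in row 1.
  r1c5 is out (column 5 already has a 9).
  So the only cell in row 1 that can hold 9 is r1c6.
  So r1c6 = 9.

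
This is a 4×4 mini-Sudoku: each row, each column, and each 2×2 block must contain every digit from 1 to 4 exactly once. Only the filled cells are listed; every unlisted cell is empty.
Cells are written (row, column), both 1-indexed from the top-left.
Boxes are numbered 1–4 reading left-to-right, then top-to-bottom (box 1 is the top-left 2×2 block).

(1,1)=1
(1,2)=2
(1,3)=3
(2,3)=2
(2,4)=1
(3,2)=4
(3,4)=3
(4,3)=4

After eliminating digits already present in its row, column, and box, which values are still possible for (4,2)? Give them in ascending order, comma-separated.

Row 4 already contains {4}.
Column 2 already contains {2, 4}.
Its 2×2 block (box 3) already contains {4}.
Removing those from 1–4 leaves {1, 3} as the candidates for (4,2).

1,3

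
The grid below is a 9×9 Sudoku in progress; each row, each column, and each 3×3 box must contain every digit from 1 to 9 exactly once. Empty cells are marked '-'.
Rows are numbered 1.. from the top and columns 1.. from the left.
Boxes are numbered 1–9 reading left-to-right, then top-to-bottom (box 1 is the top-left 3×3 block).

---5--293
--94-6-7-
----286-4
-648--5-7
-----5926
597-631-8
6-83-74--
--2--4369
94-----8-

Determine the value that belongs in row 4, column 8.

3

Row 4 already contains {4, 5, 6, 7, 8}.
Column 8 already contains {2, 6, 7, 8, 9}.
Its 3×3 block (box 6) already contains {1, 2, 5, 6, 7, 8, 9}.
The only value from 1–9 not eliminated is 3, so row 4, column 8 = 3.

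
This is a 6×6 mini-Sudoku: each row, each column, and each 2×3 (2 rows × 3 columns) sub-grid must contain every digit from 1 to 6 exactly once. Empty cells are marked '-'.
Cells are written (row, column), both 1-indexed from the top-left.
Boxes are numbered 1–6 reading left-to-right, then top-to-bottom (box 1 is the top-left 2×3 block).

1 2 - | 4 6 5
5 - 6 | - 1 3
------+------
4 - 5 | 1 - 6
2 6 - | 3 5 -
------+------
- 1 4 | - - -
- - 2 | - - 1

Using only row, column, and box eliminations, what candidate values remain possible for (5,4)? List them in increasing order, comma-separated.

Row 5 already contains {1, 4}.
Column 4 already contains {1, 3, 4}.
Its 2×3 block (box 6) already contains {1}.
Removing those from 1–6 leaves {2, 5, 6} as the candidates for (5,4).

2,5,6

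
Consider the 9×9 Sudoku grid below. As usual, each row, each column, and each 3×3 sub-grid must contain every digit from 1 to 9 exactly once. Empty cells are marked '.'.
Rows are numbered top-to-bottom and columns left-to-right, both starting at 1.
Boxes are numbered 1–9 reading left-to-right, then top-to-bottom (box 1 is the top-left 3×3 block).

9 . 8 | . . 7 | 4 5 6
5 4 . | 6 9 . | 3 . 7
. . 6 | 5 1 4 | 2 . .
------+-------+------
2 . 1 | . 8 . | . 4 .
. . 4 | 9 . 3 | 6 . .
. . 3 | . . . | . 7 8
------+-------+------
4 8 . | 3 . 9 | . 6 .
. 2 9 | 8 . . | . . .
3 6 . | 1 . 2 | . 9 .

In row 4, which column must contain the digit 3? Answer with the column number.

9

Consider where 3 can go in row 4.
R4C2 is out (box 4 already has a 3).
R4C4 is out (column 4 already has a 3).
R4C6 is out (column 6 already has a 3).
R4C7 is out (column 7 already has a 3).
So the only cell in row 4 that can hold 3 is R4C9.
That is column 9.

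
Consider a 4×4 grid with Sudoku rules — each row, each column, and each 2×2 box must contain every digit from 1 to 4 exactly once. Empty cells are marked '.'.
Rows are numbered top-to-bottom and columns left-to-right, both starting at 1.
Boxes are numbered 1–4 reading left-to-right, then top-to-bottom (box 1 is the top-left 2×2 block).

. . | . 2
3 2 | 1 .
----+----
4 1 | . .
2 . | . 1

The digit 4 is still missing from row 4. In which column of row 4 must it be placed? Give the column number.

3

Consider where 4 can go in row 4.
R4C2 is out (box 3 already has a 4).
So the only cell in row 4 that can hold 4 is R4C3.
That is column 3.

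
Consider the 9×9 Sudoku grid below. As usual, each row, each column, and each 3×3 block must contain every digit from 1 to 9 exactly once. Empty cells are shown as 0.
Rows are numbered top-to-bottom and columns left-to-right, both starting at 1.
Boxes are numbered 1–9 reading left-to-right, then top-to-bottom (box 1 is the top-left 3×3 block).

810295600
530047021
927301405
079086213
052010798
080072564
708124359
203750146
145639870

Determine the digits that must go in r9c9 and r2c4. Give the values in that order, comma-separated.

2,8

For r9c9:
  Row 9 already contains {1, 3, 4, 5, 6, 7, 8, 9}.
  Column 9 already contains {1, 3, 4, 5, 6, 8, 9}.
  Its 3×3 block (box 9) already contains {1, 3, 4, 5, 6, 7, 8, 9}.
  The only value from 1–9 not eliminated is 2, so r9c9 = 2.
For r2c4:
  Row 2 already contains {1, 2, 3, 4, 5, 7}.
  Column 4 already contains {1, 2, 3, 6, 7}.
  Its 3×3 block (box 2) already contains {1, 2, 3, 4, 5, 7, 9}.
  The only value from 1–9 not eliminated is 8, so r2c4 = 8.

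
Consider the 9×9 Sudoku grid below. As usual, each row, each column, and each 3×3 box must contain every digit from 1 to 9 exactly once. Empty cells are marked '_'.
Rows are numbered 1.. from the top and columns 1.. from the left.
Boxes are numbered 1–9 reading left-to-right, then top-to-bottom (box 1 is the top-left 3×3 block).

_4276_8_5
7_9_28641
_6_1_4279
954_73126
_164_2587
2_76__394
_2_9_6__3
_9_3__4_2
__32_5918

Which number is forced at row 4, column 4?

Row 4 already contains {1, 2, 3, 4, 5, 6, 7, 9}.
Column 4 already contains {1, 2, 3, 4, 6, 7, 9}.
Its 3×3 block (box 5) already contains {2, 3, 4, 6, 7}.
The only value from 1–9 not eliminated is 8, so row 4, column 4 = 8.

8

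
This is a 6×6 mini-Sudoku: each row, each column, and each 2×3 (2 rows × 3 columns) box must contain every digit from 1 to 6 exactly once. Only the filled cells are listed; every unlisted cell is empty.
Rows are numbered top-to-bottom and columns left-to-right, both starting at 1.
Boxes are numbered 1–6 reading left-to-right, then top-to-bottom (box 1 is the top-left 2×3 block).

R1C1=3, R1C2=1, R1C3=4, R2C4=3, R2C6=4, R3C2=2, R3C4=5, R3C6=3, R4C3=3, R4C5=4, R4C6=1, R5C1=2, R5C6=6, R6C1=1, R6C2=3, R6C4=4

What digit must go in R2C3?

Cell R2C3 itself could take any of {2, 5, 6} by direct elimination.
Consider where 2 can go in column 3.
R3C3 is out (row 3 already has a 2).
R5C3 is out (row 5 already has a 2).
R6C3 is out (box 5 already has a 2).
So the only cell in column 3 that can hold 2 is R2C3.
Therefore R2C3 = 2.

2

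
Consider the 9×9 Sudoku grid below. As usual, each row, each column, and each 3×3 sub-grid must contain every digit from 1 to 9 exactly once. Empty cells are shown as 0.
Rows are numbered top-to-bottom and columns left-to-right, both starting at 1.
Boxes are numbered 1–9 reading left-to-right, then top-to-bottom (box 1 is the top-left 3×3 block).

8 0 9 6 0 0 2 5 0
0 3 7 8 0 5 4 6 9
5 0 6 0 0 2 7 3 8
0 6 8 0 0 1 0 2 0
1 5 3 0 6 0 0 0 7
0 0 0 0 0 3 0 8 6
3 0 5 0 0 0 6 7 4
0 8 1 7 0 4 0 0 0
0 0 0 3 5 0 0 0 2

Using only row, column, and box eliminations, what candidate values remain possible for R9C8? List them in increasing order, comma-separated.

Row 9 already contains {2, 3, 5}.
Column 8 already contains {2, 3, 5, 6, 7, 8}.
Its 3×3 block (box 9) already contains {2, 4, 6, 7}.
Removing those from 1–9 leaves {1, 9} as the candidates for R9C8.

1,9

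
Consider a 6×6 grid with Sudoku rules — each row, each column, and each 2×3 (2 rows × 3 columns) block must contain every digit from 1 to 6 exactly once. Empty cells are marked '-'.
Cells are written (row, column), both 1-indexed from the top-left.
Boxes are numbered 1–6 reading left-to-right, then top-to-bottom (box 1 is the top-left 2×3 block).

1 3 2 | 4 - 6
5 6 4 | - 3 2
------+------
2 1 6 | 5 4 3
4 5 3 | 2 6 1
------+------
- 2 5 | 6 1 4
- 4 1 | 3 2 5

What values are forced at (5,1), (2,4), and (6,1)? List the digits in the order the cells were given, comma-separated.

For (5,1):
  Row 5 already contains {1, 2, 4, 5, 6}.
  Column 1 already contains {1, 2, 4, 5}.
  Its 2×3 block (box 5) already contains {1, 2, 4, 5}.
  The only value from 1–6 not eliminated is 3, so (5,1) = 3.
For (2,4):
  Row 2 already contains {2, 3, 4, 5, 6}.
  Column 4 already contains {2, 3, 4, 5, 6}.
  Its 2×3 block (box 2) already contains {2, 3, 4, 6}.
  The only value from 1–6 not eliminated is 1, so (2,4) = 1.
For (6,1):
  Row 6 already contains {1, 2, 3, 4, 5}.
  Column 1 already contains {1, 2, 4, 5}.
  Its 2×3 block (box 5) already contains {1, 2, 4, 5}.
  The only value from 1–6 not eliminated is 6, so (6,1) = 6.

3,1,6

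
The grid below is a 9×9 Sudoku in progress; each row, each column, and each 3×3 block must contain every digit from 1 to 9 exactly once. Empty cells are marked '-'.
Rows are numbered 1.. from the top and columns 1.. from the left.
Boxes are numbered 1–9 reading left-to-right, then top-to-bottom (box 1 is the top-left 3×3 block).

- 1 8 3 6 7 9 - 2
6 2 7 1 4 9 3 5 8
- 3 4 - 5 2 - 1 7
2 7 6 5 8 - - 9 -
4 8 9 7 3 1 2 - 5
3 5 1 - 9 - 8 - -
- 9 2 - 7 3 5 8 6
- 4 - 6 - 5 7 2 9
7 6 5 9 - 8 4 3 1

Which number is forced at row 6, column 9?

4

Row 6 already contains {1, 3, 5, 8, 9}.
Column 9 already contains {1, 2, 5, 6, 7, 8, 9}.
Its 3×3 block (box 6) already contains {2, 5, 8, 9}.
The only value from 1–9 not eliminated is 4, so row 6, column 9 = 4.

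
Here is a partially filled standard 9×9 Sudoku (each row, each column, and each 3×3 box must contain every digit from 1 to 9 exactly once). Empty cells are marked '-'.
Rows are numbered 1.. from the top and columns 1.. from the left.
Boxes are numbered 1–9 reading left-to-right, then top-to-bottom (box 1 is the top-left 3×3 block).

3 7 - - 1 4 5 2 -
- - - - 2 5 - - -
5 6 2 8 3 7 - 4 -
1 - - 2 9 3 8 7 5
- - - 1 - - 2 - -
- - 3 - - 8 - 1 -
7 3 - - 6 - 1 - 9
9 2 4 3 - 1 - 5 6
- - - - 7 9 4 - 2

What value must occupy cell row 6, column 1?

2

Cell row 6, column 1 itself could take any of {2, 4, 6} by direct elimination.
Consider where 2 can go in column 1.
row 2, column 1 is out (row 2 already has a 2).
row 5, column 1 is out (row 5 already has a 2).
row 9, column 1 is out (row 9 already has a 2).
So the only cell in column 1 that can hold 2 is row 6, column 1.
Therefore row 6, column 1 = 2.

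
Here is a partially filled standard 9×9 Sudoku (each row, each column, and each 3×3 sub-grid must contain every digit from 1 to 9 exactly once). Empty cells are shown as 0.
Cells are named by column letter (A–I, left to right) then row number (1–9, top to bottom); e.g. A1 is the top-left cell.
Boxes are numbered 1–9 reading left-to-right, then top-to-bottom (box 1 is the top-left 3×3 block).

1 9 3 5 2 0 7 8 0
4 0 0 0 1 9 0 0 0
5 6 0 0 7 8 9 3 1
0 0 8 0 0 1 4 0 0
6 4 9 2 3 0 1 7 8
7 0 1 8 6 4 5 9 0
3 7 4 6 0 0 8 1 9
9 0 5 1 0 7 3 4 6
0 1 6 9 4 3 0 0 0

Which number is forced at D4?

Row 4 already contains {1, 4, 8}.
Column D already contains {1, 2, 5, 6, 8, 9}.
Its 3×3 block (box 5) already contains {1, 2, 3, 4, 6, 8}.
The only value from 1–9 not eliminated is 7, so D4 = 7.

7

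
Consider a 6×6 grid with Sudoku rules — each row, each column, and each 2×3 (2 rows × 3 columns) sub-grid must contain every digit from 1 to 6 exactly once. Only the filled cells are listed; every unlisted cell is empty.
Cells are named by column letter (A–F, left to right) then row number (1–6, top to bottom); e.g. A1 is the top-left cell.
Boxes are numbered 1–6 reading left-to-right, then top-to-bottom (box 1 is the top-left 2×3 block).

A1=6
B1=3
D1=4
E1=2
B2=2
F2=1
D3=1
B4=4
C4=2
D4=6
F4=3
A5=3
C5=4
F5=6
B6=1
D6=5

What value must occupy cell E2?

Cell E2 itself could take any of {3, 5, 6} by direct elimination.
Consider where 6 can go in column E.
E3 is out (box 4 already has a 6).
E4 is out (row 4 already has a 6).
E5 is out (row 5 already has a 6).
E6 is out (box 6 already has a 6).
So the only cell in column E that can hold 6 is E2.
Therefore E2 = 6.

6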